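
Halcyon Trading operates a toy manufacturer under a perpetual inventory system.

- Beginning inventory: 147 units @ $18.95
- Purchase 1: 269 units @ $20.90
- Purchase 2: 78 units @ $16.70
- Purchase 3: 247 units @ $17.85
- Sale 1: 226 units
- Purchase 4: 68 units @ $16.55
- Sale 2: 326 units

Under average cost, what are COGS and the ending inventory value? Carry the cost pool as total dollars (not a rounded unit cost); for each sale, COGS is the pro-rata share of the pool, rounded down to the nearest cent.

After Beginning: 147 on hand, pool $2,785.65 (≈ $18.9500 each)
After Purchase 1: 416 on hand, pool $8,407.75 (≈ $20.2109 each)
After Purchase 2: 494 on hand, pool $9,710.35 (≈ $19.6566 each)
After Purchase 3: 741 on hand, pool $14,119.30 (≈ $19.0544 each)
Sale 1, sell 226: 226/741 × $14,119.30 → $4,306.29
After Purchase 4: 583 on hand, pool $10,938.41 (≈ $18.7623 each)
Sale 2, sell 326: 326/583 × $10,938.41 → $6,116.50
Total COGS = $4,306.29 + $6,116.50 = $10,422.79
Ending inventory (cost pool remaining) = $4,821.91
Check: goods available $15,244.70 = COGS $10,422.79 + ending $4,821.91

COGS = $10,422.79; ending inventory = $4,821.91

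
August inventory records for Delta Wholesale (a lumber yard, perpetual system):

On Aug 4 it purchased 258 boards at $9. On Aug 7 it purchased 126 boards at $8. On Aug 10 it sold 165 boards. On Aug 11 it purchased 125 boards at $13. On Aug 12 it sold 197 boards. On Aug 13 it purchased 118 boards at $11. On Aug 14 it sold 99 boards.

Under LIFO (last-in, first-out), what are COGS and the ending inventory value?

Aug 10, 165 sold [LIFO — newest first]: 126 @ $8 + 39 @ $9 = $1,359
Aug 12, 197 sold [LIFO — newest first]: 125 @ $13 + 72 @ $9 = $2,273
Aug 14, 99 sold [LIFO — newest first]: 99 @ $11 = $1,089
Total COGS = $1,359 + $2,273 + $1,089 = $4,721
Ending inventory: 147 @ $9 + 19 @ $11 = $1,532

COGS = $4,721; ending inventory = $1,532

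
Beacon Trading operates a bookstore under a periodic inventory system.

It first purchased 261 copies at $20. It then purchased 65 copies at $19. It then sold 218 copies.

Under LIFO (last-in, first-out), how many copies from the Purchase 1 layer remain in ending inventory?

108

Sale 1 (218) [LIFO — newest first]: 65 @ $19 + 153 @ $20 = $4,295
Ending inventory: 108 @ $20 = $2,160
Check: goods available $6,455 = COGS $4,295 + ending $2,160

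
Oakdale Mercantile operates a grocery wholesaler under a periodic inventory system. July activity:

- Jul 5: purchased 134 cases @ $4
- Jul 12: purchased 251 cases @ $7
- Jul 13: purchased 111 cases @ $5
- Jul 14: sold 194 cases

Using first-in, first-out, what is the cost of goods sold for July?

COGS = $956

Jul 14, 194 sold [FIFO — oldest first]: 134 @ $4 + 60 @ $7 = $956
Ending inventory: 191 @ $7 + 111 @ $5 = $1,892
Check: goods available $2,848 = COGS $956 + ending $1,892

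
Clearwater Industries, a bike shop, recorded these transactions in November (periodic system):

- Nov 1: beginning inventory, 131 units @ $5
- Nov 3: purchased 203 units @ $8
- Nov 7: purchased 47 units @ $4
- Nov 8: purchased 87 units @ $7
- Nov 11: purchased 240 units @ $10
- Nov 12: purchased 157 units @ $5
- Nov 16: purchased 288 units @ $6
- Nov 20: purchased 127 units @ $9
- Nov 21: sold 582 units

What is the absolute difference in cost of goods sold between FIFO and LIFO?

$460

FIFO COGS: 131 @ $5 + 203 @ $8 + 47 @ $4 + 87 @ $7 + 114 @ $10 = $4,216
LIFO COGS: 127 @ $9 + 288 @ $6 + 157 @ $5 + 10 @ $10 = $3,756
Difference = |$4,216 − $3,756| = $460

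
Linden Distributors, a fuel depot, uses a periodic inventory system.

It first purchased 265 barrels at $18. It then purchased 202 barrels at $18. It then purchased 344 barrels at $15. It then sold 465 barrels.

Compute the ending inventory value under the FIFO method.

Ending inventory = $5,196

Sale 1 (465) [FIFO — oldest first]: 265 @ $18 + 200 @ $18 = $8,370
Ending inventory: 2 @ $18 + 344 @ $15 = $5,196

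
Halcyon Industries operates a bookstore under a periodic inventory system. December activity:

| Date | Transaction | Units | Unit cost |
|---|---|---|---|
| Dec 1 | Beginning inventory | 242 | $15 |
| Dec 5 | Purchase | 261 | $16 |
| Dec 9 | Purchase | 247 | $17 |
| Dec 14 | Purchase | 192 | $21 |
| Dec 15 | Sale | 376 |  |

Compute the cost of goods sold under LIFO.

COGS = $7,160

Dec 15, 376 sold [LIFO — newest first]: 192 @ $21 + 184 @ $17 = $7,160
Ending inventory: 242 @ $15 + 261 @ $16 + 63 @ $17 = $8,877
Check: goods available $16,037 = COGS $7,160 + ending $8,877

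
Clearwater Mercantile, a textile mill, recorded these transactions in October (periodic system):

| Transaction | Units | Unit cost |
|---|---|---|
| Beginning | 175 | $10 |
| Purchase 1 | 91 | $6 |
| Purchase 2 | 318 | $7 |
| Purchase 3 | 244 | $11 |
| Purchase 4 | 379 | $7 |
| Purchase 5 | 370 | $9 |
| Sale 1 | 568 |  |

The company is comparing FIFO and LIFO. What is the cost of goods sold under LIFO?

COGS = $4,716

FIFO COGS: 175 @ $10 + 91 @ $6 + 302 @ $7 = $4,410
LIFO COGS: 370 @ $9 + 198 @ $7 = $4,716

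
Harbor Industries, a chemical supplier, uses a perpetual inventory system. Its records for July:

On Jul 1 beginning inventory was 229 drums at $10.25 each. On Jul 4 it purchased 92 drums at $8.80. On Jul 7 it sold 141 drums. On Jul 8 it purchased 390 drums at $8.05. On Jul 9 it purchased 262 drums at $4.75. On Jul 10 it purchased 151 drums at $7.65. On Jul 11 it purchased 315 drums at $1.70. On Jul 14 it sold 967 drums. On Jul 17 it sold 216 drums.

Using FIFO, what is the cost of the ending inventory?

Ending inventory = $195.50

Jul 7, 141 sold [FIFO — oldest first]: 141 @ $10.25 = $1,445.25
Jul 14, 967 sold [FIFO — oldest first]: 88 @ $10.25 + 92 @ $8.80 + 390 @ $8.05 + 262 @ $4.75 + 135 @ $7.65 = $7,128.35
Jul 17, 216 sold [FIFO — oldest first]: 16 @ $7.65 + 200 @ $1.70 = $462.40
Total COGS = $1,445.25 + $7,128.35 + $462.40 = $9,036.00
Ending inventory: 115 @ $1.70 = $195.50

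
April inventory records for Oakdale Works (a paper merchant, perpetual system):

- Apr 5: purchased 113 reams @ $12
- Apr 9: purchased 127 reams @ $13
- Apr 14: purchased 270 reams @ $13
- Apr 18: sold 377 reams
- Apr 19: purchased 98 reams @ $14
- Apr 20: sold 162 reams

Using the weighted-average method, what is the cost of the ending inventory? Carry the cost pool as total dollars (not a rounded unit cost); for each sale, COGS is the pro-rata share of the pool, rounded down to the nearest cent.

After Apr 5: 113 on hand, pool $1,356.00 (≈ $12.0000 each)
After Apr 9: 240 on hand, pool $3,007.00 (≈ $12.5292 each)
After Apr 14: 510 on hand, pool $6,517.00 (≈ $12.7784 each)
Apr 18, sell 377: 377/510 × $6,517.00 → $4,817.46
After Apr 19: 231 on hand, pool $3,071.54 (≈ $13.2967 each)
Apr 20, sell 162: 162/231 × $3,071.54 → $2,154.06
Total COGS = $4,817.46 + $2,154.06 = $6,971.52
Ending inventory (cost pool remaining) = $917.48
Check: goods available $7,889.00 = COGS $6,971.52 + ending $917.48

Ending inventory = $917.48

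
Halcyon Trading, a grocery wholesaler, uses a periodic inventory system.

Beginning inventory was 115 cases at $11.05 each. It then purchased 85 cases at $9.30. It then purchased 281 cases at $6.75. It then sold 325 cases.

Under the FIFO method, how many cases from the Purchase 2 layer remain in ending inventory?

Sale 1 (325) [FIFO — oldest first]: 115 @ $11.05 + 85 @ $9.30 + 125 @ $6.75 = $2,905.00
Ending inventory: 156 @ $6.75 = $1,053.00

156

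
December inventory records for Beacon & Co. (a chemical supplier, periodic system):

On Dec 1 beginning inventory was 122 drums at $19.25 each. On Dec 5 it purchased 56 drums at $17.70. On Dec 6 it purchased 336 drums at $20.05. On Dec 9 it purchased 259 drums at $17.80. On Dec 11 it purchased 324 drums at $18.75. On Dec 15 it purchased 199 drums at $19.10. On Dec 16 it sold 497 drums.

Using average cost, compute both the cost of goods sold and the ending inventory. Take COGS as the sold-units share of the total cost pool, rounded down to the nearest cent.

Dec 16, sell 497: 497/1296 × $24,562.60 → $9,419.45
Ending inventory (cost pool remaining) = $15,143.15

COGS = $9,419.45; ending inventory = $15,143.15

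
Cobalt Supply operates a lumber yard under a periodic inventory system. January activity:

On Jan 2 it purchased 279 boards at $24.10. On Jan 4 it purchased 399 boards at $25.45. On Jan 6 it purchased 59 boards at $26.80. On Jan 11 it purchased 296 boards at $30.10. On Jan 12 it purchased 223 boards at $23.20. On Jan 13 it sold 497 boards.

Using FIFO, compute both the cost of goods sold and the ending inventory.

COGS = $12,272.00; ending inventory = $20,270.85

Jan 13, 497 sold [FIFO — oldest first]: 279 @ $24.10 + 218 @ $25.45 = $12,272.00
Ending inventory: 181 @ $25.45 + 59 @ $26.80 + 296 @ $30.10 + 223 @ $23.20 = $20,270.85
Check: goods available $32,542.85 = COGS $12,272.00 + ending $20,270.85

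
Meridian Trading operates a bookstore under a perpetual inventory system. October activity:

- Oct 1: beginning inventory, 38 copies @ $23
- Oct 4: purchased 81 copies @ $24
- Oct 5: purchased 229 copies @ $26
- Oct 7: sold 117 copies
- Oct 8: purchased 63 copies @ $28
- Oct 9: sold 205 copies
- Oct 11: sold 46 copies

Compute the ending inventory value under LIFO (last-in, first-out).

Ending inventory = $994

Oct 7, 117 sold [LIFO — newest first]: 117 @ $26 = $3,042
Oct 9, 205 sold [LIFO — newest first]: 63 @ $28 + 112 @ $26 + 30 @ $24 = $5,396
Oct 11, 46 sold [LIFO — newest first]: 46 @ $24 = $1,104
Total COGS = $3,042 + $5,396 + $1,104 = $9,542
Ending inventory: 38 @ $23 + 5 @ $24 = $994
Check: goods available $10,536 = COGS $9,542 + ending $994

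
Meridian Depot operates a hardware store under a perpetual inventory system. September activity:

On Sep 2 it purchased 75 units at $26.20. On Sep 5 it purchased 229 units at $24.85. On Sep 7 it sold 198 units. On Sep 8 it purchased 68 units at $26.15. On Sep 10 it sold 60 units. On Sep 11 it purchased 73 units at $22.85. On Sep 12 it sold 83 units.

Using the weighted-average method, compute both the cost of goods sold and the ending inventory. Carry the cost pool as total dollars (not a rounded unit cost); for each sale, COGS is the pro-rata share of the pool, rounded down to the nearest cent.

COGS = $8,553.61; ending inventory = $2,548.29

After Sep 2: 75 on hand, pool $1,965.00 (≈ $26.2000 each)
After Sep 5: 304 on hand, pool $7,655.65 (≈ $25.1831 each)
Sep 7, sell 198: 198/304 × $7,655.65 → $4,986.24
After Sep 8: 174 on hand, pool $4,447.61 (≈ $25.5610 each)
Sep 10, sell 60: 60/174 × $4,447.61 → $1,533.65
After Sep 11: 187 on hand, pool $4,582.01 (≈ $24.5027 each)
Sep 12, sell 83: 83/187 × $4,582.01 → $2,033.72
Total COGS = $4,986.24 + $1,533.65 + $2,033.72 = $8,553.61
Ending inventory (cost pool remaining) = $2,548.29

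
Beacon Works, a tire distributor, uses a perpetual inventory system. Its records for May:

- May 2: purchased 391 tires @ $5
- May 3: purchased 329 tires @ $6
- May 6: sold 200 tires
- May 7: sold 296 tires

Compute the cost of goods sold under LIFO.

COGS = $2,809

May 6, 200 sold [LIFO — newest first]: 200 @ $6 = $1,200
May 7, 296 sold [LIFO — newest first]: 129 @ $6 + 167 @ $5 = $1,609
Total COGS = $1,200 + $1,609 = $2,809
Ending inventory: 224 @ $5 = $1,120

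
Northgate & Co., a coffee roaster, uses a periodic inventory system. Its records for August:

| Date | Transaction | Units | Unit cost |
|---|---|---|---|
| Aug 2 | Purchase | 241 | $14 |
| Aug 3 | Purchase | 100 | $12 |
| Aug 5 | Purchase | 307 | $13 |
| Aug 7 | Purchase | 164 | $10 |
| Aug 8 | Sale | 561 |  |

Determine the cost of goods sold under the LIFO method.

COGS = $6,711

Aug 8, 561 sold [LIFO — newest first]: 164 @ $10 + 307 @ $13 + 90 @ $12 = $6,711
Ending inventory: 241 @ $14 + 10 @ $12 = $3,494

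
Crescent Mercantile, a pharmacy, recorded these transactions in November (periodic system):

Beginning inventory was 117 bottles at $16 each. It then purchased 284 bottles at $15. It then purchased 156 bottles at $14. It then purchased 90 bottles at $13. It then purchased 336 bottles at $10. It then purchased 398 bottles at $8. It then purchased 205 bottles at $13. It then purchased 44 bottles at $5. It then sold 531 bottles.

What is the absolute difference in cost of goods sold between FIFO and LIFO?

FIFO COGS: 117 @ $16 + 284 @ $15 + 130 @ $14 = $7,952
LIFO COGS: 44 @ $5 + 205 @ $13 + 282 @ $8 = $5,141
Difference = |$7,952 − $5,141| = $2,811

$2,811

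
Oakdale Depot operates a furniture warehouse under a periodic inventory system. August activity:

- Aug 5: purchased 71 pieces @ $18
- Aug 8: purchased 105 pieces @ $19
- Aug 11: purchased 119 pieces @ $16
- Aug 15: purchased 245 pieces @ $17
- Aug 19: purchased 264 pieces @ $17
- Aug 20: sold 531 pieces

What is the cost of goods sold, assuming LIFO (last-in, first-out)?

Aug 20, 531 sold [LIFO — newest first]: 264 @ $17 + 245 @ $17 + 22 @ $16 = $9,005
Ending inventory: 71 @ $18 + 105 @ $19 + 97 @ $16 = $4,825

COGS = $9,005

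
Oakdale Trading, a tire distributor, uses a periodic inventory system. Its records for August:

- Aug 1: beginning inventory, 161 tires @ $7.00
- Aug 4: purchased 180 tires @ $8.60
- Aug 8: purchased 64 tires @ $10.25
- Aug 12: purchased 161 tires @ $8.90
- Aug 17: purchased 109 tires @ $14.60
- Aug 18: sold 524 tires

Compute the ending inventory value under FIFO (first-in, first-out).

Aug 18, 524 sold [FIFO — oldest first]: 161 @ $7.00 + 180 @ $8.60 + 64 @ $10.25 + 119 @ $8.90 = $4,390.10
Ending inventory: 42 @ $8.90 + 109 @ $14.60 = $1,965.20

Ending inventory = $1,965.20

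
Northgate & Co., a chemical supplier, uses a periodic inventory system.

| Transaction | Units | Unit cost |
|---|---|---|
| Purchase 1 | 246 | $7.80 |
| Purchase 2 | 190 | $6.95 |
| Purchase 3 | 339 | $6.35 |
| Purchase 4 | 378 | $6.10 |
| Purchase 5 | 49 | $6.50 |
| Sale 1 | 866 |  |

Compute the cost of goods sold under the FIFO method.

Sale 1 (866) [FIFO — oldest first]: 246 @ $7.80 + 190 @ $6.95 + 339 @ $6.35 + 91 @ $6.10 = $5,947.05
Ending inventory: 287 @ $6.10 + 49 @ $6.50 = $2,069.20
Check: goods available $8,016.25 = COGS $5,947.05 + ending $2,069.20

COGS = $5,947.05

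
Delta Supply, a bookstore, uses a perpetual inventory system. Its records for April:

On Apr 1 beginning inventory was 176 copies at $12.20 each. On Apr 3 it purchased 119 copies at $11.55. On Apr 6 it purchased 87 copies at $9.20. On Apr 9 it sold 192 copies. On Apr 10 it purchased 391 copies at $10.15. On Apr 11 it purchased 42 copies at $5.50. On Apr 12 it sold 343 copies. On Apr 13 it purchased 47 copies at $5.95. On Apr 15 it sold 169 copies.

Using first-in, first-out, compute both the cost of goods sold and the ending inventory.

Apr 9, 192 sold [FIFO — oldest first]: 176 @ $12.20 + 16 @ $11.55 = $2,332.00
Apr 12, 343 sold [FIFO — oldest first]: 103 @ $11.55 + 87 @ $9.20 + 153 @ $10.15 = $3,543.00
Apr 15, 169 sold [FIFO — oldest first]: 169 @ $10.15 = $1,715.35
Total COGS = $2,332.00 + $3,543.00 + $1,715.35 = $7,590.35
Ending inventory: 69 @ $10.15 + 42 @ $5.50 + 47 @ $5.95 = $1,211.00

COGS = $7,590.35; ending inventory = $1,211.00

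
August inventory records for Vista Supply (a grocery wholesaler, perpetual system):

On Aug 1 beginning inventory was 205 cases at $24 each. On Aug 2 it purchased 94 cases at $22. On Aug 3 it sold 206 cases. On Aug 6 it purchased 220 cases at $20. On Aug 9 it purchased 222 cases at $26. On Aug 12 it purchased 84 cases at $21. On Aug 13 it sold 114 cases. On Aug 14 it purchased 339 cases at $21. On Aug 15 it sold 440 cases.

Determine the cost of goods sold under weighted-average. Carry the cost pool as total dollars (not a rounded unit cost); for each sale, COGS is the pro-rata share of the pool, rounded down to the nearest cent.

After Aug 1: 205 on hand, pool $4,920.00 (≈ $24.0000 each)
After Aug 2: 299 on hand, pool $6,988.00 (≈ $23.3712 each)
Aug 3, sell 206: 206/299 × $6,988.00 → $4,814.47
After Aug 6: 313 on hand, pool $6,573.53 (≈ $21.0017 each)
After Aug 9: 535 on hand, pool $12,345.53 (≈ $23.0758 each)
After Aug 12: 619 on hand, pool $14,109.53 (≈ $22.7941 each)
Aug 13, sell 114: 114/619 × $14,109.53 → $2,598.52
After Aug 14: 844 on hand, pool $18,630.01 (≈ $22.0735 each)
Aug 15, sell 440: 440/844 × $18,630.01 → $9,712.32
Total COGS = $4,814.47 + $2,598.52 + $9,712.32 = $17,125.31
Ending inventory (cost pool remaining) = $8,917.69
Check: goods available $26,043.00 = COGS $17,125.31 + ending $8,917.69

COGS = $17,125.31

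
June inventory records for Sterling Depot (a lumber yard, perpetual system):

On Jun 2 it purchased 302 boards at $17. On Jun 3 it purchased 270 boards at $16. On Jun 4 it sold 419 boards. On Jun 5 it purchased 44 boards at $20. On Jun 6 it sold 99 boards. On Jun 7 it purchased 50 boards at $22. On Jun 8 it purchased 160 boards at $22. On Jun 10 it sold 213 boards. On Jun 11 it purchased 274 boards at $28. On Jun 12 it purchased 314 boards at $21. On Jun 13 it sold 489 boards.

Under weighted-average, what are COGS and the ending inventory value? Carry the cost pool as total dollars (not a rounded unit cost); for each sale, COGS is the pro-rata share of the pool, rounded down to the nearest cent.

COGS = $24,614.54; ending inventory = $4,605.46

After Jun 2: 302 on hand, pool $5,134.00 (≈ $17.0000 each)
After Jun 3: 572 on hand, pool $9,454.00 (≈ $16.5280 each)
Jun 4, sell 419: 419/572 × $9,454.00 → $6,925.22
After Jun 5: 197 on hand, pool $3,408.78 (≈ $17.3035 each)
Jun 6, sell 99: 99/197 × $3,408.78 → $1,713.04
After Jun 7: 148 on hand, pool $2,795.74 (≈ $18.8901 each)
After Jun 8: 308 on hand, pool $6,315.74 (≈ $20.5056 each)
Jun 10, sell 213: 213/308 × $6,315.74 → $4,367.70
After Jun 11: 369 on hand, pool $9,620.04 (≈ $26.0706 each)
After Jun 12: 683 on hand, pool $16,214.04 (≈ $23.7394 each)
Jun 13, sell 489: 489/683 × $16,214.04 → $11,608.58
Total COGS = $6,925.22 + $1,713.04 + $4,367.70 + $11,608.58 = $24,614.54
Ending inventory (cost pool remaining) = $4,605.46
Check: goods available $29,220.00 = COGS $24,614.54 + ending $4,605.46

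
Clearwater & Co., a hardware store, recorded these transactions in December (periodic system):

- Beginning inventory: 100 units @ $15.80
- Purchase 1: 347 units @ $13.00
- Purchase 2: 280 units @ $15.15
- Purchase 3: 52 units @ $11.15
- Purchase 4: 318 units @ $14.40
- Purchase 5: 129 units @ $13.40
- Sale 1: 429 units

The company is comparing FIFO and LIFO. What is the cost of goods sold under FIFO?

FIFO COGS: 100 @ $15.80 + 329 @ $13.00 = $5,857.00
LIFO COGS: 129 @ $13.40 + 300 @ $14.40 = $6,048.60

COGS = $5,857.00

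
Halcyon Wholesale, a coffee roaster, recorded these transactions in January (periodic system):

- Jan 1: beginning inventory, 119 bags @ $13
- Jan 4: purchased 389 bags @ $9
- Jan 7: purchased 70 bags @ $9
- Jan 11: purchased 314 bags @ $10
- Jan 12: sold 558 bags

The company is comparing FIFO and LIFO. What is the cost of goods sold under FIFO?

FIFO COGS: 119 @ $13 + 389 @ $9 + 50 @ $9 = $5,498
LIFO COGS: 314 @ $10 + 70 @ $9 + 174 @ $9 = $5,336

COGS = $5,498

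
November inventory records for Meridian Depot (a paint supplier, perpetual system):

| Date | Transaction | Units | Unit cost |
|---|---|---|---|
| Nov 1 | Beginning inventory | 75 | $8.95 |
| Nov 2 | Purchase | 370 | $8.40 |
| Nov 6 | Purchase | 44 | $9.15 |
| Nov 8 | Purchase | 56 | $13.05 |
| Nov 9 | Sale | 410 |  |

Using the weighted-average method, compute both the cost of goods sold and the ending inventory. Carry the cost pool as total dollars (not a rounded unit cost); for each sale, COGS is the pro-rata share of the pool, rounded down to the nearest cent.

After Nov 1: 75 on hand, pool $671.25 (≈ $8.9500 each)
After Nov 2: 445 on hand, pool $3,779.25 (≈ $8.4927 each)
After Nov 6: 489 on hand, pool $4,181.85 (≈ $8.5518 each)
After Nov 8: 545 on hand, pool $4,912.65 (≈ $9.0140 each)
Nov 9, sell 410: 410/545 × $4,912.65 → $3,695.75
Ending inventory (cost pool remaining) = $1,216.90

COGS = $3,695.75; ending inventory = $1,216.90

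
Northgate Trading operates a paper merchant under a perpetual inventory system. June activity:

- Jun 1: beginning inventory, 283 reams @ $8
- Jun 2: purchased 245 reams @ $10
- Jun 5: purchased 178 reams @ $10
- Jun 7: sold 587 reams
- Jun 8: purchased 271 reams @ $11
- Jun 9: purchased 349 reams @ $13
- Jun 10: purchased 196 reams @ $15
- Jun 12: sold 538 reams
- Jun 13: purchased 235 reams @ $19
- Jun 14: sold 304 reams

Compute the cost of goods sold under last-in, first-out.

Jun 7, 587 sold [LIFO — newest first]: 178 @ $10 + 245 @ $10 + 164 @ $8 = $5,542
Jun 12, 538 sold [LIFO — newest first]: 196 @ $15 + 342 @ $13 = $7,386
Jun 14, 304 sold [LIFO — newest first]: 235 @ $19 + 7 @ $13 + 62 @ $11 = $5,238
Total COGS = $5,542 + $7,386 + $5,238 = $18,166
Ending inventory: 119 @ $8 + 209 @ $11 = $3,251
Check: goods available $21,417 = COGS $18,166 + ending $3,251

COGS = $18,166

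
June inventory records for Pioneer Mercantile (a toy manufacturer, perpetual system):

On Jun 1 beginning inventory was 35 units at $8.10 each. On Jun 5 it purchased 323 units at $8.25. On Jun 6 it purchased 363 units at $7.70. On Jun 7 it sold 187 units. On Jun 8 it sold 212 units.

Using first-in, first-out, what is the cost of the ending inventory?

Jun 7, 187 sold [FIFO — oldest first]: 35 @ $8.10 + 152 @ $8.25 = $1,537.50
Jun 8, 212 sold [FIFO — oldest first]: 171 @ $8.25 + 41 @ $7.70 = $1,726.45
Total COGS = $1,537.50 + $1,726.45 = $3,263.95
Ending inventory: 322 @ $7.70 = $2,479.40

Ending inventory = $2,479.40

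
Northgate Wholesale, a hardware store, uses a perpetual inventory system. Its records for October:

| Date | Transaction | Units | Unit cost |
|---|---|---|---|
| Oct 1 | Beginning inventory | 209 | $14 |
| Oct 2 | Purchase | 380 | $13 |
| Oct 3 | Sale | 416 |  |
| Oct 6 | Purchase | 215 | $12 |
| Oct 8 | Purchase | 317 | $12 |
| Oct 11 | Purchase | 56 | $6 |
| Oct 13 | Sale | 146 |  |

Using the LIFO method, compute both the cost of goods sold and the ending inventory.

COGS = $6,860; ending inventory = $7,726

Oct 3, 416 sold [LIFO — newest first]: 380 @ $13 + 36 @ $14 = $5,444
Oct 13, 146 sold [LIFO — newest first]: 56 @ $6 + 90 @ $12 = $1,416
Total COGS = $5,444 + $1,416 = $6,860
Ending inventory: 173 @ $14 + 215 @ $12 + 227 @ $12 = $7,726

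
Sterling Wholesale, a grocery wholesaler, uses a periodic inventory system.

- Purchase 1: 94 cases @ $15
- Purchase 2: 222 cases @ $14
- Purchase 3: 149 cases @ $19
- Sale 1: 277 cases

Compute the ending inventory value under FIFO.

Ending inventory = $3,377

Sale 1 (277) [FIFO — oldest first]: 94 @ $15 + 183 @ $14 = $3,972
Ending inventory: 39 @ $14 + 149 @ $19 = $3,377
Check: goods available $7,349 = COGS $3,972 + ending $3,377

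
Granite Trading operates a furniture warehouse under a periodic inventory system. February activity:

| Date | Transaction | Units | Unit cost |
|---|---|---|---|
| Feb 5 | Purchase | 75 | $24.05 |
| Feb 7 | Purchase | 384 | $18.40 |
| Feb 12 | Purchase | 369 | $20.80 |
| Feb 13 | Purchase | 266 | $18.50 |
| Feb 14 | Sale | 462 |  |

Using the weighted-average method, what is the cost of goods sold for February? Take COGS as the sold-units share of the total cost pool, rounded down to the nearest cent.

COGS = $9,064.97

Feb 14, sell 462: 462/1094 × $21,465.55 → $9,064.97
Ending inventory (cost pool remaining) = $12,400.58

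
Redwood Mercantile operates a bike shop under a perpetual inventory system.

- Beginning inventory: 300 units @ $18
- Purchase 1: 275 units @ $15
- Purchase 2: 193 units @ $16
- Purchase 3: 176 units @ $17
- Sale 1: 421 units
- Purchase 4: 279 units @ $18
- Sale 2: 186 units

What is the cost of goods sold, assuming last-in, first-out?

Sale 1 (421) [LIFO — newest first]: 176 @ $17 + 193 @ $16 + 52 @ $15 = $6,860
Sale 2 (186) [LIFO — newest first]: 186 @ $18 = $3,348
Total COGS = $6,860 + $3,348 = $10,208
Ending inventory: 300 @ $18 + 223 @ $15 + 93 @ $18 = $10,419
Check: goods available $20,627 = COGS $10,208 + ending $10,419

COGS = $10,208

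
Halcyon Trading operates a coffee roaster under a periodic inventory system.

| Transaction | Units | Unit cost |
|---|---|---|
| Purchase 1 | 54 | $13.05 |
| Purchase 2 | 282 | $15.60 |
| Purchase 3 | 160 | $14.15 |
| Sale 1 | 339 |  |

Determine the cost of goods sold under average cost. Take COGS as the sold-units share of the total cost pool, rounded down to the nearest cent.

Sale 1, sell 339: 339/496 × $7,367.90 → $5,035.72
Ending inventory (cost pool remaining) = $2,332.18
Check: goods available $7,367.90 = COGS $5,035.72 + ending $2,332.18

COGS = $5,035.72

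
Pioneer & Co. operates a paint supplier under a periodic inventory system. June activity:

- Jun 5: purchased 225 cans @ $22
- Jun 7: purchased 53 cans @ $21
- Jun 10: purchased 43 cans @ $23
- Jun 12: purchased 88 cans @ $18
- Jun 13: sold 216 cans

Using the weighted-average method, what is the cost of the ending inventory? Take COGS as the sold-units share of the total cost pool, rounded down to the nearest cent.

Ending inventory = $4,075.18

Jun 13, sell 216: 216/409 × $8,636.00 → $4,560.82
Ending inventory (cost pool remaining) = $4,075.18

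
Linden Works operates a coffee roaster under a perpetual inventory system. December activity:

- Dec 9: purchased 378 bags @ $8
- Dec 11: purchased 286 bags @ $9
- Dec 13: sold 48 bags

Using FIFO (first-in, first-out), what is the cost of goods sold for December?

Dec 13, 48 sold [FIFO — oldest first]: 48 @ $8 = $384
Ending inventory: 330 @ $8 + 286 @ $9 = $5,214

COGS = $384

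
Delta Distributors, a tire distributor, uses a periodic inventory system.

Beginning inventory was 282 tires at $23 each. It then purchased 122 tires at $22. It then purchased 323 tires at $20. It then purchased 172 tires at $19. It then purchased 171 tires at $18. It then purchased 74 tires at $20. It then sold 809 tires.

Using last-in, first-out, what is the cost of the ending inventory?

Sale 1 (809) [LIFO — newest first]: 74 @ $20 + 171 @ $18 + 172 @ $19 + 323 @ $20 + 69 @ $22 = $15,804
Ending inventory: 282 @ $23 + 53 @ $22 = $7,652

Ending inventory = $7,652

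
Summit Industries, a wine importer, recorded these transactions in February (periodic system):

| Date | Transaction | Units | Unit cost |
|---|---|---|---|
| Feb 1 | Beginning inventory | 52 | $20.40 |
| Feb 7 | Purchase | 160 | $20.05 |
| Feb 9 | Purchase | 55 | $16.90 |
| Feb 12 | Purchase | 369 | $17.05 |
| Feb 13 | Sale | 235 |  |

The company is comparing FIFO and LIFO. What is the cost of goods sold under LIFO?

COGS = $4,006.75

FIFO COGS: 52 @ $20.40 + 160 @ $20.05 + 23 @ $16.90 = $4,657.50
LIFO COGS: 235 @ $17.05 = $4,006.75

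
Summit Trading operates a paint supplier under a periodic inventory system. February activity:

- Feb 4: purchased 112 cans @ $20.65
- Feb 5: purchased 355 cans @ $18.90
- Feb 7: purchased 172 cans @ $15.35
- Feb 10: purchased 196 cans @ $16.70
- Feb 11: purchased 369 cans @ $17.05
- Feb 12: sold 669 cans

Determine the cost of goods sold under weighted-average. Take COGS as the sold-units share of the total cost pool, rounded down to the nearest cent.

Feb 12, sell 669: 669/1204 × $21,227.15 → $11,794.82
Ending inventory (cost pool remaining) = $9,432.33

COGS = $11,794.82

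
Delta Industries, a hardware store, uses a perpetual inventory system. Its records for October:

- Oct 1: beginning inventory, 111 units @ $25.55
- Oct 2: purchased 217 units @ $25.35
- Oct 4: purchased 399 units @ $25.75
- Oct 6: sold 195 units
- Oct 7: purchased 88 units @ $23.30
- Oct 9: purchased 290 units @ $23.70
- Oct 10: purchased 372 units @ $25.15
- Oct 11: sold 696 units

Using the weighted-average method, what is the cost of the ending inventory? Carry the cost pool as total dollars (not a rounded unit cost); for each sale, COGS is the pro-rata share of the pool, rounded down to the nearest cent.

After Oct 1: 111 on hand, pool $2,836.05 (≈ $25.5500 each)
After Oct 2: 328 on hand, pool $8,337.00 (≈ $25.4177 each)
After Oct 4: 727 on hand, pool $18,611.25 (≈ $25.6001 each)
Oct 6, sell 195: 195/727 × $18,611.25 → $4,992.01
After Oct 7: 620 on hand, pool $15,669.64 (≈ $25.2736 each)
After Oct 9: 910 on hand, pool $22,542.64 (≈ $24.7721 each)
After Oct 10: 1282 on hand, pool $31,898.44 (≈ $24.8818 each)
Oct 11, sell 696: 696/1282 × $31,898.44 → $17,317.71
Total COGS = $4,992.01 + $17,317.71 = $22,309.72
Ending inventory (cost pool remaining) = $14,580.73

Ending inventory = $14,580.73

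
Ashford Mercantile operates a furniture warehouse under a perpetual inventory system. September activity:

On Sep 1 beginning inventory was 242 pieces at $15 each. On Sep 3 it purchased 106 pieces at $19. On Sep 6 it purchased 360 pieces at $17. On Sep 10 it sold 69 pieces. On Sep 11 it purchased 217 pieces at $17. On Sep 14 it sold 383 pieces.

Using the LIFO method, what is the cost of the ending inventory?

Sep 10, 69 sold [LIFO — newest first]: 69 @ $17 = $1,173
Sep 14, 383 sold [LIFO — newest first]: 217 @ $17 + 166 @ $17 = $6,511
Total COGS = $1,173 + $6,511 = $7,684
Ending inventory: 242 @ $15 + 106 @ $19 + 125 @ $17 = $7,769

Ending inventory = $7,769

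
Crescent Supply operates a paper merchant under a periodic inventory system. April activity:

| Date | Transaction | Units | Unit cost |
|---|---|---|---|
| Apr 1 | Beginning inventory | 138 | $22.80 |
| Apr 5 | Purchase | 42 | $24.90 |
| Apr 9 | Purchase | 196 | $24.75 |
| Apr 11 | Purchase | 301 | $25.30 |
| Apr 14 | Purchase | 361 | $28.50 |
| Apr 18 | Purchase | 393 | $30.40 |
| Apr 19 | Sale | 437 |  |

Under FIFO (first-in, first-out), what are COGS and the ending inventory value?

COGS = $10,586.50; ending inventory = $28,307.70

Apr 19, 437 sold [FIFO — oldest first]: 138 @ $22.80 + 42 @ $24.90 + 196 @ $24.75 + 61 @ $25.30 = $10,586.50
Ending inventory: 240 @ $25.30 + 361 @ $28.50 + 393 @ $30.40 = $28,307.70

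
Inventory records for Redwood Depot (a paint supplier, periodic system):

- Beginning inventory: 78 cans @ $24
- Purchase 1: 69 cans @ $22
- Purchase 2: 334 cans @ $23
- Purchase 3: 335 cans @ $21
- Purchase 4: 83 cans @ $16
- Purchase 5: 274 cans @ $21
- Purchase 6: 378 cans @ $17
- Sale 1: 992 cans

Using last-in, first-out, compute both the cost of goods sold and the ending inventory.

COGS = $18,905; ending inventory = $12,710

Sale 1 (992) [LIFO — newest first]: 378 @ $17 + 274 @ $21 + 83 @ $16 + 257 @ $21 = $18,905
Ending inventory: 78 @ $24 + 69 @ $22 + 334 @ $23 + 78 @ $21 = $12,710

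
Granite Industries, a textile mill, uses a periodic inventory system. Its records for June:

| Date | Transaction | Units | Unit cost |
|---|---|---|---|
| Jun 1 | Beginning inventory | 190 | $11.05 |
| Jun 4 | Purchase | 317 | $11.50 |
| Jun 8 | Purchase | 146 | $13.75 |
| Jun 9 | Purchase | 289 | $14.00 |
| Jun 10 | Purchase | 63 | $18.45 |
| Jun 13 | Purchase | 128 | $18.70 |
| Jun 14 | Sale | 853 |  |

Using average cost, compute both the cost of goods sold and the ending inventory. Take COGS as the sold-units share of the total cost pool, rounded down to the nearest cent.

Jun 14, sell 853: 853/1133 × $15,354.45 → $11,559.88
Ending inventory (cost pool remaining) = $3,794.57

COGS = $11,559.88; ending inventory = $3,794.57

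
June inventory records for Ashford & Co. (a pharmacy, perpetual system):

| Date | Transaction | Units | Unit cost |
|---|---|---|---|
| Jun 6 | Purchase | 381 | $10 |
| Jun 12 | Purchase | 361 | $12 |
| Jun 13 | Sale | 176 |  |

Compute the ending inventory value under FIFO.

Ending inventory = $6,382

Jun 13, 176 sold [FIFO — oldest first]: 176 @ $10 = $1,760
Ending inventory: 205 @ $10 + 361 @ $12 = $6,382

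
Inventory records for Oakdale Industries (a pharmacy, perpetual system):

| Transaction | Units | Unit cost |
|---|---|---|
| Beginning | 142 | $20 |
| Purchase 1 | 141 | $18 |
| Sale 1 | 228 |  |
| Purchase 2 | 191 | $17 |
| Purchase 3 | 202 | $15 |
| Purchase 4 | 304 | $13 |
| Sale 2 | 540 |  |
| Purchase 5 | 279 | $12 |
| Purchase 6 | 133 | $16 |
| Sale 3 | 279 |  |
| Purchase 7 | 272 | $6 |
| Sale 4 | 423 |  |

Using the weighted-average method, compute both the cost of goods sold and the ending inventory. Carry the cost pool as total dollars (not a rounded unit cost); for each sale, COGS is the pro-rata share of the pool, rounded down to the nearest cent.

After Beginning: 142 on hand, pool $2,840.00 (≈ $20.0000 each)
After Purchase 1: 283 on hand, pool $5,378.00 (≈ $19.0035 each)
Sale 1, sell 228: 228/283 × $5,378.00 → $4,332.80
After Purchase 2: 246 on hand, pool $4,292.20 (≈ $17.4480 each)
After Purchase 3: 448 on hand, pool $7,322.20 (≈ $16.3442 each)
After Purchase 4: 752 on hand, pool $11,274.20 (≈ $14.9923 each)
Sale 2, sell 540: 540/752 × $11,274.20 → $8,095.83
After Purchase 5: 491 on hand, pool $6,526.37 (≈ $13.2920 each)
After Purchase 6: 624 on hand, pool $8,654.37 (≈ $13.8692 each)
Sale 3, sell 279: 279/624 × $8,654.37 → $3,869.50
After Purchase 7: 617 on hand, pool $6,416.87 (≈ $10.4001 each)
Sale 4, sell 423: 423/617 × $6,416.87 → $4,399.24
Total COGS = $4,332.80 + $8,095.83 + $3,869.50 + $4,399.24 = $20,697.37
Ending inventory (cost pool remaining) = $2,017.63
Check: goods available $22,715.00 = COGS $20,697.37 + ending $2,017.63

COGS = $20,697.37; ending inventory = $2,017.63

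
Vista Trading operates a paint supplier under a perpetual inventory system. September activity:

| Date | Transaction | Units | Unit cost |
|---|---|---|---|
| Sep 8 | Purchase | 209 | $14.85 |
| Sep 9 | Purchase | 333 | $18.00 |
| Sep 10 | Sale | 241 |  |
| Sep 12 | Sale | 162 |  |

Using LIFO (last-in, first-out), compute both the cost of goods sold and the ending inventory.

Sep 10, 241 sold [LIFO — newest first]: 241 @ $18.00 = $4,338.00
Sep 12, 162 sold [LIFO — newest first]: 92 @ $18.00 + 70 @ $14.85 = $2,695.50
Total COGS = $4,338.00 + $2,695.50 = $7,033.50
Ending inventory: 139 @ $14.85 = $2,064.15

COGS = $7,033.50; ending inventory = $2,064.15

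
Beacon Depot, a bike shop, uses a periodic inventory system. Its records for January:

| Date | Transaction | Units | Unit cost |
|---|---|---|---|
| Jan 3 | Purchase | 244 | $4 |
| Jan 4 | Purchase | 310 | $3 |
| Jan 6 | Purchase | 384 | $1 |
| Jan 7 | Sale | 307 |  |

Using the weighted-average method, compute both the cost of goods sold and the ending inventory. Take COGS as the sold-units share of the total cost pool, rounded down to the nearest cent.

Jan 7, sell 307: 307/938 × $2,290.00 → $749.49
Ending inventory (cost pool remaining) = $1,540.51
Check: goods available $2,290.00 = COGS $749.49 + ending $1,540.51

COGS = $749.49; ending inventory = $1,540.51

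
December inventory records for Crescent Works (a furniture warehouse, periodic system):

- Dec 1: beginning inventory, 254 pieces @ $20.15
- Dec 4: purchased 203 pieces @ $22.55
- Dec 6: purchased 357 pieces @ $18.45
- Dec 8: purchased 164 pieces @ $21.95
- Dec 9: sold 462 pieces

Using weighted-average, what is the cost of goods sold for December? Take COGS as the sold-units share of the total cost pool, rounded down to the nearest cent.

COGS = $9,392.20

Dec 9, sell 462: 462/978 × $19,882.20 → $9,392.20
Ending inventory (cost pool remaining) = $10,490.00
Check: goods available $19,882.20 = COGS $9,392.20 + ending $10,490.00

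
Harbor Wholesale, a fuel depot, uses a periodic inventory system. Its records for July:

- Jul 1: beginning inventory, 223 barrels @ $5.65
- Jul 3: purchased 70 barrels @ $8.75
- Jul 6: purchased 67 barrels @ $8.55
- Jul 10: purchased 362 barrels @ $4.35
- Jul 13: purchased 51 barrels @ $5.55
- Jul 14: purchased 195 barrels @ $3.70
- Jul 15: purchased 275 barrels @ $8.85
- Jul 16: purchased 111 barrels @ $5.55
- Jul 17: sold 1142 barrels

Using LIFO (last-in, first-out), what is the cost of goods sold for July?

Jul 17, 1142 sold [LIFO — newest first]: 111 @ $5.55 + 275 @ $8.85 + 195 @ $3.70 + 51 @ $5.55 + 362 @ $4.35 + 67 @ $8.55 + 70 @ $8.75 + 11 @ $5.65 = $6,876.55
Ending inventory: 212 @ $5.65 = $1,197.80

COGS = $6,876.55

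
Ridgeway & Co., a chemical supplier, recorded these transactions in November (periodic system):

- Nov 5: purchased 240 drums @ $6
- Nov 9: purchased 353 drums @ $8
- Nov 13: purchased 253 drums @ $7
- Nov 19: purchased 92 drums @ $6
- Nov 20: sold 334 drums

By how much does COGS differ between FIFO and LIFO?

FIFO COGS: 240 @ $6 + 94 @ $8 = $2,192
LIFO COGS: 92 @ $6 + 242 @ $7 = $2,246
Difference = |$2,192 − $2,246| = $54

$54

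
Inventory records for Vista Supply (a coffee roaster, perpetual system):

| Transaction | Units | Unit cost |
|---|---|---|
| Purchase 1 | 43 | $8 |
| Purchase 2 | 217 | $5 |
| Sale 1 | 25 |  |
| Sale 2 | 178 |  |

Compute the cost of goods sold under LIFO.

Sale 1 (25) [LIFO — newest first]: 25 @ $5 = $125
Sale 2 (178) [LIFO — newest first]: 178 @ $5 = $890
Total COGS = $125 + $890 = $1,015
Ending inventory: 43 @ $8 + 14 @ $5 = $414

COGS = $1,015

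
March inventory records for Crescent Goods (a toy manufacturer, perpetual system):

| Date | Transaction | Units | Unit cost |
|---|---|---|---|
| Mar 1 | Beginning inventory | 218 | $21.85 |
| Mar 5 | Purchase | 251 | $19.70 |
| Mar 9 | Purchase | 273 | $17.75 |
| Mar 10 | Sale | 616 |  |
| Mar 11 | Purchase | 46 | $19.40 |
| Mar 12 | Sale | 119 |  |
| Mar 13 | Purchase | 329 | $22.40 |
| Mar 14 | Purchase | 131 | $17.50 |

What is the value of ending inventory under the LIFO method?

Mar 10, 616 sold [LIFO — newest first]: 273 @ $17.75 + 251 @ $19.70 + 92 @ $21.85 = $11,800.65
Mar 12, 119 sold [LIFO — newest first]: 46 @ $19.40 + 73 @ $21.85 = $2,487.45
Total COGS = $11,800.65 + $2,487.45 = $14,288.10
Ending inventory: 53 @ $21.85 + 329 @ $22.40 + 131 @ $17.50 = $10,820.15

Ending inventory = $10,820.15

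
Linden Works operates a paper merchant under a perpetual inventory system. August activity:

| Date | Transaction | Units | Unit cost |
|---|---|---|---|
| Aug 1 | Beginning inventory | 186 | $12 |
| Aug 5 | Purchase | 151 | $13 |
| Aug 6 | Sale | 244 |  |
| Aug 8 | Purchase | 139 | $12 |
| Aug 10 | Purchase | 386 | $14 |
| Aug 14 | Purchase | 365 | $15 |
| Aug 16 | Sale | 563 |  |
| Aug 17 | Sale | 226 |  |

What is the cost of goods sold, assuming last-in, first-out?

COGS = $14,414

Aug 6, 244 sold [LIFO — newest first]: 151 @ $13 + 93 @ $12 = $3,079
Aug 16, 563 sold [LIFO — newest first]: 365 @ $15 + 198 @ $14 = $8,247
Aug 17, 226 sold [LIFO — newest first]: 188 @ $14 + 38 @ $12 = $3,088
Total COGS = $3,079 + $8,247 + $3,088 = $14,414
Ending inventory: 93 @ $12 + 101 @ $12 = $2,328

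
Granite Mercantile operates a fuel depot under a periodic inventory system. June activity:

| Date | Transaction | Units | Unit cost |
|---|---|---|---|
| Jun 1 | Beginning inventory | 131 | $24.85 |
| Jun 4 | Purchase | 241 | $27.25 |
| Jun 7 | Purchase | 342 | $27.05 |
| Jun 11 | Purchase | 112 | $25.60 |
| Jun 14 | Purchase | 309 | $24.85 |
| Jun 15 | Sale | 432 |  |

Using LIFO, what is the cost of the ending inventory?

Ending inventory = $18,776.15

Jun 15, 432 sold [LIFO — newest first]: 309 @ $24.85 + 112 @ $25.60 + 11 @ $27.05 = $10,843.40
Ending inventory: 131 @ $24.85 + 241 @ $27.25 + 331 @ $27.05 = $18,776.15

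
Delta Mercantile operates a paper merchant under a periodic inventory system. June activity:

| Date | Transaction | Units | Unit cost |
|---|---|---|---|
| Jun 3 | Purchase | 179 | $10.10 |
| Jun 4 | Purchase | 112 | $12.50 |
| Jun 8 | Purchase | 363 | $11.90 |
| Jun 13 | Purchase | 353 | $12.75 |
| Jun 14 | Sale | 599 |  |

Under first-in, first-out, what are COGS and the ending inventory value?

Jun 14, 599 sold [FIFO — oldest first]: 179 @ $10.10 + 112 @ $12.50 + 308 @ $11.90 = $6,873.10
Ending inventory: 55 @ $11.90 + 353 @ $12.75 = $5,155.25
Check: goods available $12,028.35 = COGS $6,873.10 + ending $5,155.25

COGS = $6,873.10; ending inventory = $5,155.25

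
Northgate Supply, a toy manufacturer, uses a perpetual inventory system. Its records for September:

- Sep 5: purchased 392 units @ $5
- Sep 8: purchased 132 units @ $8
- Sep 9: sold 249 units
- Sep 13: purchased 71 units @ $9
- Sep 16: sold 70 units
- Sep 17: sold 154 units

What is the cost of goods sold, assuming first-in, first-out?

Sep 9, 249 sold [FIFO — oldest first]: 249 @ $5 = $1,245
Sep 16, 70 sold [FIFO — oldest first]: 70 @ $5 = $350
Sep 17, 154 sold [FIFO — oldest first]: 73 @ $5 + 81 @ $8 = $1,013
Total COGS = $1,245 + $350 + $1,013 = $2,608
Ending inventory: 51 @ $8 + 71 @ $9 = $1,047

COGS = $2,608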